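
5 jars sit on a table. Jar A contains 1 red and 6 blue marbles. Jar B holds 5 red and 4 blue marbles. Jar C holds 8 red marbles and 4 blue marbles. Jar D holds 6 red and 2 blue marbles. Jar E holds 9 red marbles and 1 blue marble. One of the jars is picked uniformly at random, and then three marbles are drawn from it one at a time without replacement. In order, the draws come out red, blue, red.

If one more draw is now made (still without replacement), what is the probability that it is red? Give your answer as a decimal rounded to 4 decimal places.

The likelihood of the observed sequence under each hypothesis: P(data | jar A) = (1/7)(6/6)(0/5) = 0; P(data | jar B) = (5/9)(4/8)(4/7) = 0.15873; P(data | jar C) = (8/12)(4/11)(7/10) = 0.1697; P(data | jar D) = (6/8)(2/7)(5/6) = 0.17857; P(data | jar E) = (9/10)(1/9)(8/8) = 0.1.
Multiplying each by its prior: 1/5 · 0 = 0, 1/5 · 0.15873 = 0.031746, 1/5 · 0.1697 = 0.033939, 1/5 · 0.17857 = 0.035714, 1/5 · 0.1 = 0.02; summing to 0.1214.
Dividing through by the total gives posterior P(jar A | data) = 0, P(jar B | data) = 0.2615, P(jar C | data) = 0.27957, P(jar D | data) = 0.29419, P(jar E | data) = 0.16475.
So P(red next | data) = Σ P(red next | H) P(H | data) = (1/2)(0.2615) + (2/3)(0.27957) + (4/5)(0.29419) + (1)(0.16475) = 0.71722.

0.7172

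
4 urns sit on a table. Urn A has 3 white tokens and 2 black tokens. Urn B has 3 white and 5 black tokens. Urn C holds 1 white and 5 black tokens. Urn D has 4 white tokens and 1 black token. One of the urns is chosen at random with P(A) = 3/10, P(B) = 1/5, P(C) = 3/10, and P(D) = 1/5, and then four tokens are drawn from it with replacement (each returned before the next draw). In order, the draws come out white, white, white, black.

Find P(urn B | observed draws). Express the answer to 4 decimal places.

The likelihood of the observed sequence under each hypothesis: P(data | urn A) = (3/5)(3/5)(3/5)(2/5) = 0.0864; P(data | urn B) = (3/8)(3/8)(3/8)(5/8) = 0.032959; P(data | urn C) = (1/6)(1/6)(1/6)(5/6) = 0.003858; P(data | urn D) = (4/5)(4/5)(4/5)(1/5) = 0.1024.
Multiplying each by its prior: 3/10 · 0.0864 = 0.02592, 1/5 · 0.032959 = 0.0065918, 3/10 · 0.003858 = 0.0011574, 1/5 · 0.1024 = 0.02048; summing to 0.054149.
By Bayes' rule, P(urn B | data) = (0.0065918) / (0.054149) = 0.12173.

0.1217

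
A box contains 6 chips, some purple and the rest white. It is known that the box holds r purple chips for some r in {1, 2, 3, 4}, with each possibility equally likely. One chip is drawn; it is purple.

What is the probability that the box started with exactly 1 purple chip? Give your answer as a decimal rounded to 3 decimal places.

0.100

Under each hypothesis, the probability of this draw is: P(data | r = 1) = (1/6) = 1/6; P(data | r = 2) = (2/6) = 1/3; P(data | r = 3) = (3/6) = 1/2; P(data | r = 4) = (4/6) = 2/3.
Multiplying each by its prior: 1/4 · 1/6 = 1/24, 1/4 · 1/3 = 1/12, 1/4 · 1/2 = 1/8, 1/4 · 2/3 = 1/6; summing to 5/12.
So P(r = 1 | data) = (1/24) / (5/12) = 1/10.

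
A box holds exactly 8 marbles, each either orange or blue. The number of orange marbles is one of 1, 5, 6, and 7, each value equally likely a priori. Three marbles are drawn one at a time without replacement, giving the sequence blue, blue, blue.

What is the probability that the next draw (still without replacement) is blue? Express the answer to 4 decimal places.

0.7778

Under each hypothesis, the probability of the observed sequence is: P(data | r = 1) = (7/8)(6/7)(5/6) = 5/8; P(data | r = 5) = (3/8)(2/7)(1/6) = 1/56; P(data | r = 6) = (2/8)(1/7)(0/6) = 0; P(data | r = 7) = (1/8)(0/7) = 0.
The prior-weighted likelihoods are 1/4 · 5/8 = 5/32, 1/4 · 1/56 = 1/224, 1/4 · 0 = 0, 1/4 · 0 = 0; these sum to 9/56.
Normalising, the posterior is P(r = 1 | data) = 35/36, P(r = 5 | data) = 1/36, P(r = 6 | data) = 0, P(r = 7 | data) = 0.
The predictive probability is P(blue next | data) = (4/5)(35/36) + (0)(1/36) = 7/9.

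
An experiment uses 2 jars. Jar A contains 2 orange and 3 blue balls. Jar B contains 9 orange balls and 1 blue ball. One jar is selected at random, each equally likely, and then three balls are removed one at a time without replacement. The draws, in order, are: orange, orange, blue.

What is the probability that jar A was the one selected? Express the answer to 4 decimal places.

Under each hypothesis, the probability of the observed sequence is: P(data | jar A) = (2/5)(1/4)(3/3) = 1/10; P(data | jar B) = (9/10)(8/9)(1/8) = 1/10.
Multiplying each by its prior: 1/2 · 1/10 = 1/20, 1/2 · 1/10 = 1/20; these sum to 1/10.
So P(jar A | data) = (1/20) / (1/10) = 1/2.

0.5000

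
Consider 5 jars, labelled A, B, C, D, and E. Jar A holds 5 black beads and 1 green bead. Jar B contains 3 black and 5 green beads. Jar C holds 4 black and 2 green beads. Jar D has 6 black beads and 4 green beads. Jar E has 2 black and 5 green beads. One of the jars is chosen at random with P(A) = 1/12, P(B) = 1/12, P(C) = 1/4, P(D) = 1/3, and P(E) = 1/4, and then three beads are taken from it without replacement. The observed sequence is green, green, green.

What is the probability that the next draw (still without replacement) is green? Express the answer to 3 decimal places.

The likelihood of the observed sequence under each hypothesis: P(data | jar A) = (1/6)(0/5) = 0; P(data | jar B) = (5/8)(4/7)(3/6) = 0.17857; P(data | jar C) = (2/6)(1/5)(0/4) = 0; P(data | jar D) = (4/10)(3/9)(2/8) = 0.033333; P(data | jar E) = (5/7)(4/6)(3/5) = 0.28571.
Weighting by the prior gives 1/12 · 0 = 0, 1/12 · 0.17857 = 0.014881, 1/4 · 0 = 0, 1/3 · 0.033333 = 0.011111, 1/4 · 0.28571 = 0.071429; with total 0.097421.
Normalising, the posterior is P(jar A | data) = 0, P(jar B | data) = 0.15275, P(jar C | data) = 0, P(jar D | data) = 0.11405, P(jar E | data) = 0.7332.
So P(green next | data) = Σ P(green next | H) P(H | data) = (2/5)(0.15275) + (1/7)(0.11405) + (1/2)(0.7332) = 0.44399.

0.444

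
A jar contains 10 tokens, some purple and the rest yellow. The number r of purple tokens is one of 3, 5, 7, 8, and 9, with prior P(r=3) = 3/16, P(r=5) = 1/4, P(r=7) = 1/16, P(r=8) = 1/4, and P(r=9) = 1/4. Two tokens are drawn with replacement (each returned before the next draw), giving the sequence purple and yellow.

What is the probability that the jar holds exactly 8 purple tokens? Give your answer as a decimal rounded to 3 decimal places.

The likelihood of the observed sequence under each hypothesis: P(data | r = 3) = (3/10)(7/10) = 0.21; P(data | r = 5) = (5/10)(5/10) = 0.25; P(data | r = 7) = (7/10)(3/10) = 0.21; P(data | r = 8) = (8/10)(2/10) = 0.16; P(data | r = 9) = (9/10)(1/10) = 0.09.
Multiplying each by its prior: 3/16 · 0.21 = 0.039375, 1/4 · 0.25 = 0.0625, 1/16 · 0.21 = 0.013125, 1/4 · 0.16 = 0.04, 1/4 · 0.09 = 0.0225; with total 0.1775.
Hence P(r = 8 | data) = (0.04) / (0.1775) = 0.22535.

0.225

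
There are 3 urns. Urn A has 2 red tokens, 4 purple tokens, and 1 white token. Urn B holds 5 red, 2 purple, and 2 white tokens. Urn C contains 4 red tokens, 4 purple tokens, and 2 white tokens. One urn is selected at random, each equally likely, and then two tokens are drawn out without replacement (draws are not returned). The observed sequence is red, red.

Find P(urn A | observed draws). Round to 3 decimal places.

For each hypothesis, P(data | H) works out to: P(data | urn A) = (2/7)(1/6) = 0.047619; P(data | urn B) = (5/9)(4/8) = 0.27778; P(data | urn C) = (4/10)(3/9) = 0.13333.
Multiplying each by its prior: 1/3 · 0.047619 = 0.015873, 1/3 · 0.27778 = 0.092593, 1/3 · 0.13333 = 0.044444; summing to 0.15291.
Hence P(urn A | data) = (0.015873) / (0.15291) = 0.10381.

0.104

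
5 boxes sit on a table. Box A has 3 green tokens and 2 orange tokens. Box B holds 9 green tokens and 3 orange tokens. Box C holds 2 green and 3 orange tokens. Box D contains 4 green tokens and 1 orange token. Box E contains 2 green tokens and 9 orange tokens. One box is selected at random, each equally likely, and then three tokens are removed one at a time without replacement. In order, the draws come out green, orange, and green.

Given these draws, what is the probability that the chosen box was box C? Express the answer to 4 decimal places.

Compute the likelihood of the observed sequence for each case: P(data | box A) = (3/5)(2/4)(2/3) = 1/5; P(data | box B) = (9/12)(3/11)(8/10) = 9/55; P(data | box C) = (2/5)(3/4)(1/3) = 1/10; P(data | box D) = (4/5)(1/4)(3/3) = 1/5; P(data | box E) = (2/11)(9/10)(1/9) = 1/55.
Weighting by the prior gives 1/5 · 1/5 = 1/25, 1/5 · 9/55 = 9/275, 1/5 · 1/10 = 1/50, 1/5 · 1/5 = 1/25, 1/5 · 1/55 = 1/275; these sum to 3/22.
By Bayes' rule, P(box C | data) = (1/50) / (3/22) = 11/75.

0.1467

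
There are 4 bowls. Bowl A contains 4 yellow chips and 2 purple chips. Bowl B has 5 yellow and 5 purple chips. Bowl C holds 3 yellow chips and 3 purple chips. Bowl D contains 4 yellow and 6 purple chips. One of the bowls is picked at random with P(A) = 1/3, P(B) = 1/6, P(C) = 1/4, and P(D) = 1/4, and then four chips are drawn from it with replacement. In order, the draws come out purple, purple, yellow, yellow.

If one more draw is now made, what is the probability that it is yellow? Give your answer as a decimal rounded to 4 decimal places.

0.5229

The likelihood of the observed sequence under each hypothesis: P(data | bowl A) = (2/6)(2/6)(4/6)(4/6) = 0.049383; P(data | bowl B) = (5/10)(5/10)(5/10)(5/10) = 0.0625; P(data | bowl C) = (3/6)(3/6)(3/6)(3/6) = 0.0625; P(data | bowl D) = (6/10)(6/10)(4/10)(4/10) = 0.0576.
The prior-weighted likelihoods are 1/3 · 0.049383 = 0.016461, 1/6 · 0.0625 = 0.010417, 1/4 · 0.0625 = 0.015625, 1/4 · 0.0576 = 0.0144; summing to 0.056903.
Dividing through by the total gives posterior P(bowl A | data) = 0.28928, P(bowl B | data) = 0.18306, P(bowl C | data) = 0.27459, P(bowl D | data) = 0.25306.
Averaging over the posterior, P(yellow next | data) = (2/3)(0.28928) + (1/2)(0.18306) + (1/2)(0.27459) + (2/5)(0.25306) = 0.52291.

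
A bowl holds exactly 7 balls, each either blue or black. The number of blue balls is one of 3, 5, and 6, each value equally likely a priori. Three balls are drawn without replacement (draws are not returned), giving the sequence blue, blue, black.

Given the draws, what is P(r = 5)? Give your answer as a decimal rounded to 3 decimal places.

0.426

For each hypothesis, P(data | H) works out to: P(data | r = 3) = (3/7)(2/6)(4/5) = 4/35; P(data | r = 5) = (5/7)(4/6)(2/5) = 4/21; P(data | r = 6) = (6/7)(5/6)(1/5) = 1/7.
Weighting by the prior gives 1/3 · 4/35 = 4/105, 1/3 · 4/21 = 4/63, 1/3 · 1/7 = 1/21; these sum to 47/315.
Hence P(r = 5 | data) = (4/63) / (47/315) = 20/47.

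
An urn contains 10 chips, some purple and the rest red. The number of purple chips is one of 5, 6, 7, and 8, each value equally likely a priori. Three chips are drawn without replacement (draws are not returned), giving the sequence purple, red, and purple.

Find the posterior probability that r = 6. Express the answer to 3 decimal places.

Compute the likelihood of the observed sequence for each case: P(data | r = 5) = (5/10)(5/9)(4/8) = 0.13889; P(data | r = 6) = (6/10)(4/9)(5/8) = 0.16667; P(data | r = 7) = (7/10)(3/9)(6/8) = 0.175; P(data | r = 8) = (8/10)(2/9)(7/8) = 0.15556.
Weighting by the prior gives 1/4 · 0.13889 = 0.034722, 1/4 · 0.16667 = 0.041667, 1/4 · 0.175 = 0.04375, 1/4 · 0.15556 = 0.038889; with total 0.15903.
So P(r = 6 | data) = (0.041667) / (0.15903) = 0.26201.

0.262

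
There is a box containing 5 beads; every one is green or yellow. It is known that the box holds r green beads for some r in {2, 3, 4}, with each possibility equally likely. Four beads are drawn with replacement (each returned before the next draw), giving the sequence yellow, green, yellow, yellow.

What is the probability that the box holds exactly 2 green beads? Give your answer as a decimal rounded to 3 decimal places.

The likelihood of the observed sequence under each hypothesis: P(data | r = 2) = (3/5)(2/5)(3/5)(3/5) = 0.0864; P(data | r = 3) = (2/5)(3/5)(2/5)(2/5) = 0.0384; P(data | r = 4) = (1/5)(4/5)(1/5)(1/5) = 0.0064.
Multiplying each by its prior: 1/3 · 0.0864 = 0.0288, 1/3 · 0.0384 = 0.0128, 1/3 · 0.0064 = 0.0021333; these sum to 0.043733.
So P(r = 2 | data) = (0.0288) / (0.043733) = 0.65854.

0.659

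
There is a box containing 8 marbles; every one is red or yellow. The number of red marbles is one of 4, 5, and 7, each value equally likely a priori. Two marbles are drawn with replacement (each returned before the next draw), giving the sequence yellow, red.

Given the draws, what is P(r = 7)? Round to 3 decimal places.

Under each hypothesis, the probability of the observed sequence is: P(data | r = 4) = (4/8)(4/8) = 1/4; P(data | r = 5) = (3/8)(5/8) = 15/64; P(data | r = 7) = (1/8)(7/8) = 7/64.
Multiplying each by its prior: 1/3 · 1/4 = 1/12, 1/3 · 15/64 = 5/64, 1/3 · 7/64 = 7/192; summing to 19/96.
Therefore the posterior P(r = 7 | data) = (7/192) / (19/96) = 7/38.

0.184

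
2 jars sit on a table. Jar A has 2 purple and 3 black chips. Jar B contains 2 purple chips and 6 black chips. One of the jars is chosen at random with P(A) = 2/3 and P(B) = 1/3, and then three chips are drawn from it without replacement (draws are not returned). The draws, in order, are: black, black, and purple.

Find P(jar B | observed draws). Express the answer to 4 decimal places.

For each hypothesis, P(data | H) works out to: P(data | jar A) = (3/5)(2/4)(2/3) = 1/5; P(data | jar B) = (6/8)(5/7)(2/6) = 5/28.
The prior-weighted likelihoods are 2/3 · 1/5 = 2/15, 1/3 · 5/28 = 5/84; these sum to 27/140.
Therefore the posterior P(jar B | data) = (5/84) / (27/140) = 25/81.

0.3086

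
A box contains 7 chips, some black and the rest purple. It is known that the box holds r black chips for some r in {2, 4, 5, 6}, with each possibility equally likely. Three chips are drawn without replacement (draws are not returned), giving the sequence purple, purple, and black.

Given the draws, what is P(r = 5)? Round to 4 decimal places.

0.1351

For each hypothesis, P(data | H) works out to: P(data | r = 2) = (5/7)(4/6)(2/5) = 4/21; P(data | r = 4) = (3/7)(2/6)(4/5) = 4/35; P(data | r = 5) = (2/7)(1/6)(5/5) = 1/21; P(data | r = 6) = (1/7)(0/6) = 0.
Weighting by the prior gives 1/4 · 4/21 = 1/21, 1/4 · 4/35 = 1/35, 1/4 · 1/21 = 1/84, 1/4 · 0 = 0; with total 37/420.
By Bayes' rule, P(r = 5 | data) = (1/84) / (37/420) = 5/37.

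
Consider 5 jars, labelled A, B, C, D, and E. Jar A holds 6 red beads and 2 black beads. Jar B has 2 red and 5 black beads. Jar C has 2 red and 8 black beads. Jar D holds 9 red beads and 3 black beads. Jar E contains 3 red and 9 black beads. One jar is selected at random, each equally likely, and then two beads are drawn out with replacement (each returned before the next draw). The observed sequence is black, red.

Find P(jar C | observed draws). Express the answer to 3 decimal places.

The likelihood of the observed sequence under each hypothesis: P(data | jar A) = (2/8)(6/8) = 0.1875; P(data | jar B) = (5/7)(2/7) = 0.20408; P(data | jar C) = (8/10)(2/10) = 0.16; P(data | jar D) = (3/12)(9/12) = 0.1875; P(data | jar E) = (9/12)(3/12) = 0.1875.
The prior-weighted likelihoods are 1/5 · 0.1875 = 0.0375, 1/5 · 0.20408 = 0.040816, 1/5 · 0.16 = 0.032, 1/5 · 0.1875 = 0.0375, 1/5 · 0.1875 = 0.0375; with total 0.18532.
By Bayes' rule, P(jar C | data) = (0.032) / (0.18532) = 0.17268.

0.173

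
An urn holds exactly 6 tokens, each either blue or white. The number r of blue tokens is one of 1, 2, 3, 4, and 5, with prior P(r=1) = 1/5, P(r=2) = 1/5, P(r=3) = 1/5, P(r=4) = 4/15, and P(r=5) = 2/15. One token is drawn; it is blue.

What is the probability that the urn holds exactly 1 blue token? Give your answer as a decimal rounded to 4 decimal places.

0.0682

Compute the likelihood of this draw for each case: P(data | r = 1) = (1/6) = 1/6; P(data | r = 2) = (2/6) = 1/3; P(data | r = 3) = (3/6) = 1/2; P(data | r = 4) = (4/6) = 2/3; P(data | r = 5) = (5/6) = 5/6.
Weighting by the prior gives 1/5 · 1/6 = 1/30, 1/5 · 1/3 = 1/15, 1/5 · 1/2 = 1/10, 4/15 · 2/3 = 8/45, 2/15 · 5/6 = 1/9; these sum to 22/45.
Hence P(r = 1 | data) = (1/30) / (22/45) = 3/44.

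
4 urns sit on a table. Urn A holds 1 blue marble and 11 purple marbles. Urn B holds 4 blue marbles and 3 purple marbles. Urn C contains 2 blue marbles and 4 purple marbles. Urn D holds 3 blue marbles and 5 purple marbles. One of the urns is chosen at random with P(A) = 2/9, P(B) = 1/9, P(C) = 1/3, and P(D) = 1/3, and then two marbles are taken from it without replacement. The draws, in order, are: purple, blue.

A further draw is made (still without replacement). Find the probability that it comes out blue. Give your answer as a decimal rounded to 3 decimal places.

0.311

For each hypothesis, P(data | H) works out to: P(data | urn A) = (11/12)(1/11) = 0.083333; P(data | urn B) = (3/7)(4/6) = 0.28571; P(data | urn C) = (4/6)(2/5) = 0.26667; P(data | urn D) = (5/8)(3/7) = 0.26786.
Multiplying each by its prior: 2/9 · 0.083333 = 0.018519, 1/9 · 0.28571 = 0.031746, 1/3 · 0.26667 = 0.088889, 1/3 · 0.26786 = 0.089286; summing to 0.22844.
Normalising, the posterior is P(urn A | data) = 0.081065, P(urn B | data) = 0.13897, P(urn C | data) = 0.38911, P(urn D | data) = 0.39085.
The predictive probability is P(blue next | data) = (0)(0.081065) + (3/5)(0.13897) + (1/4)(0.38911) + (1/3)(0.39085) = 0.31094.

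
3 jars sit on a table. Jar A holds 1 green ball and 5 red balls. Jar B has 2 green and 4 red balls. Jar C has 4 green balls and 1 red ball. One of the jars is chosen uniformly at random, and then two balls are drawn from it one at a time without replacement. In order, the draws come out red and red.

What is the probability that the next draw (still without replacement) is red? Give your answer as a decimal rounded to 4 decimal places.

0.6563

The likelihood of the observed sequence under each hypothesis: P(data | jar A) = (5/6)(4/5) = 2/3; P(data | jar B) = (4/6)(3/5) = 2/5; P(data | jar C) = (1/5)(0/4) = 0.
The prior-weighted likelihoods are 1/3 · 2/3 = 2/9, 1/3 · 2/5 = 2/15, 1/3 · 0 = 0; these sum to 16/45.
Normalising, the posterior is P(jar A | data) = 5/8, P(jar B | data) = 3/8, P(jar C | data) = 0.
So P(red next | data) = Σ P(red next | H) P(H | data) = (3/4)(5/8) + (1/2)(3/8) = 21/32.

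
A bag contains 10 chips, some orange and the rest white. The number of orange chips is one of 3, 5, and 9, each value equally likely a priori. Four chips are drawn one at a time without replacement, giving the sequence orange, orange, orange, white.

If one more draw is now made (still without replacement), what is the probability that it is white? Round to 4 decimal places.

0.2861

Compute the likelihood of the observed sequence for each case: P(data | r = 3) = (3/10)(2/9)(1/8)(7/7) = 1/120; P(data | r = 5) = (5/10)(4/9)(3/8)(5/7) = 5/84; P(data | r = 9) = (9/10)(8/9)(7/8)(1/7) = 1/10.
Multiplying each by its prior: 1/3 · 1/120 = 1/360, 1/3 · 5/84 = 5/252, 1/3 · 1/10 = 1/30; these sum to 47/840.
Normalising, the posterior is P(r = 3 | data) = 7/141, P(r = 5 | data) = 50/141, P(r = 9 | data) = 28/47.
So P(white next | data) = Σ P(white next | H) P(H | data) = (1)(7/141) + (2/3)(50/141) + (0)(28/47) = 121/423.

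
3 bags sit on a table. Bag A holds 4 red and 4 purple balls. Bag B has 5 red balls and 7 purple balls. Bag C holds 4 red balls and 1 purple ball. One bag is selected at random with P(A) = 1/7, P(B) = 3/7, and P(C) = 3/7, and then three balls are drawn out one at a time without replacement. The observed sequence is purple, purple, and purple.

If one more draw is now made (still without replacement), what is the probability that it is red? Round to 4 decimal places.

For each hypothesis, P(data | H) works out to: P(data | bag A) = (4/8)(3/7)(2/6) = 0.071429; P(data | bag B) = (7/12)(6/11)(5/10) = 0.15909; P(data | bag C) = (1/5)(0/4) = 0.
Weighting by the prior gives 1/7 · 0.071429 = 0.010204, 3/7 · 0.15909 = 0.068182, 3/7 · 0 = 0; summing to 0.078386.
Dividing through by the total gives posterior P(bag A | data) = 0.13018, P(bag B | data) = 0.86982, P(bag C | data) = 0.
The predictive probability is P(red next | data) = (4/5)(0.13018) + (5/9)(0.86982) = 0.58738.

0.5874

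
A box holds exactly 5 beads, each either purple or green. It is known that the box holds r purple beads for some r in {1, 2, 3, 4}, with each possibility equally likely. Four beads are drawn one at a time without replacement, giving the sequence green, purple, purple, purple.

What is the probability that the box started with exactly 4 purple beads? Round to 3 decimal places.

0.667

The likelihood of the observed sequence under each hypothesis: P(data | r = 1) = (4/5)(1/4)(0/3) = 0; P(data | r = 2) = (3/5)(2/4)(1/3)(0/2) = 0; P(data | r = 3) = (2/5)(3/4)(2/3)(1/2) = 1/10; P(data | r = 4) = (1/5)(4/4)(3/3)(2/2) = 1/5.
The prior-weighted likelihoods are 1/4 · 0 = 0, 1/4 · 0 = 0, 1/4 · 1/10 = 1/40, 1/4 · 1/5 = 1/20; summing to 3/40.
Therefore the posterior P(r = 4 | data) = (1/20) / (3/40) = 2/3.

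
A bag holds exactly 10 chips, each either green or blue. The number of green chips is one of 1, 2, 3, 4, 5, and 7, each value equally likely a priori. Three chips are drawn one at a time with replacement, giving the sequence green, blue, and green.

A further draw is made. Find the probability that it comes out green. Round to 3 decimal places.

For each hypothesis, P(data | H) works out to: P(data | r = 1) = (1/10)(9/10)(1/10) = 0.009; P(data | r = 2) = (2/10)(8/10)(2/10) = 0.032; P(data | r = 3) = (3/10)(7/10)(3/10) = 0.063; P(data | r = 4) = (4/10)(6/10)(4/10) = 0.096; P(data | r = 5) = (5/10)(5/10)(5/10) = 0.125; P(data | r = 7) = (7/10)(3/10)(7/10) = 0.147.
Multiplying each by its prior: 1/6 · 0.009 = 0.0015, 1/6 · 0.032 = 0.0053333, 1/6 · 0.063 = 0.0105, 1/6 · 0.096 = 0.016, 1/6 · 0.125 = 0.020833, 1/6 · 0.147 = 0.0245; these sum to 0.078667.
Normalising, the posterior is P(r = 1 | data) = 0.019068, P(r = 2 | data) = 0.067797, P(r = 3 | data) = 0.13347, P(r = 4 | data) = 0.20339, P(r = 5 | data) = 0.26483, P(r = 7 | data) = 0.31144.
Averaging over the posterior, P(green next | data) = (1/10)(0.019068) + (1/5)(0.067797) + (3/10)(0.13347) + (2/5)(0.20339) + (1/2)(0.26483) + (7/10)(0.31144) = 0.48729.

0.487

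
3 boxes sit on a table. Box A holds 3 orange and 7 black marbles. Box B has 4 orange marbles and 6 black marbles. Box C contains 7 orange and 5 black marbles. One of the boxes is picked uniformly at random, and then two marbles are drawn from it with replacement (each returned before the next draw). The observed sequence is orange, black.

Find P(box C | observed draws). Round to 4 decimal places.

0.3507

Compute the likelihood of the observed sequence for each case: P(data | box A) = (3/10)(7/10) = 0.21; P(data | box B) = (4/10)(6/10) = 0.24; P(data | box C) = (7/12)(5/12) = 0.24306.
The prior-weighted likelihoods are 1/3 · 0.21 = 0.07, 1/3 · 0.24 = 0.08, 1/3 · 0.24306 = 0.081019; with total 0.23102.
Therefore the posterior P(box C | data) = (0.081019) / (0.23102) = 0.3507.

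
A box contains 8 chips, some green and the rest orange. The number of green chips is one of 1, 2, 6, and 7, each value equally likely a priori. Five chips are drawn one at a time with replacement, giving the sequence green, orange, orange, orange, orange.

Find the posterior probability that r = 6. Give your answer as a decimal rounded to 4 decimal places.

For each hypothesis, P(data | H) works out to: P(data | r = 1) = (1/8)(7/8)(7/8)(7/8)(7/8) = 0.073273; P(data | r = 2) = (2/8)(6/8)(6/8)(6/8)(6/8) = 0.079102; P(data | r = 6) = (6/8)(2/8)(2/8)(2/8)(2/8) = 0.0029297; P(data | r = 7) = (7/8)(1/8)(1/8)(1/8)(1/8) = 0.00021362.
The prior-weighted likelihoods are 1/4 · 0.073273 = 0.018318, 1/4 · 0.079102 = 0.019775, 1/4 · 0.0029297 = 0.00073242, 1/4 · 0.00021362 = 5.3406e-05; these sum to 0.038879.
By Bayes' rule, P(r = 6 | data) = (0.00073242) / (0.038879) = 0.018838.

0.0188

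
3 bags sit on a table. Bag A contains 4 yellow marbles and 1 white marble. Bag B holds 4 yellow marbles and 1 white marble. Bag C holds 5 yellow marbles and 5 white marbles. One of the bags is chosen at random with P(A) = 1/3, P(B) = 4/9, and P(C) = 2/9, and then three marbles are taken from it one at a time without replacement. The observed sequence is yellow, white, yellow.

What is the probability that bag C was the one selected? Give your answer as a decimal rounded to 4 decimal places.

0.1656

Compute the likelihood of the observed sequence for each case: P(data | bag A) = (4/5)(1/4)(3/3) = 1/5; P(data | bag B) = (4/5)(1/4)(3/3) = 1/5; P(data | bag C) = (5/10)(5/9)(4/8) = 5/36.
Weighting by the prior gives 1/3 · 1/5 = 1/15, 4/9 · 1/5 = 4/45, 2/9 · 5/36 = 5/162; these sum to 151/810.
By Bayes' rule, P(bag C | data) = (5/162) / (151/810) = 25/151.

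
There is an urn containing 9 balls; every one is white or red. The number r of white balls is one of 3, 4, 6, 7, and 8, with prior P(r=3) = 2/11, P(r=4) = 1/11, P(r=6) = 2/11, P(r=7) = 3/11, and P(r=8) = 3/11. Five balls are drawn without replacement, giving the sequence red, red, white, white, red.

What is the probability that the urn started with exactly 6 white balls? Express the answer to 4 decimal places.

0.1429

The likelihood of the observed sequence under each hypothesis: P(data | r = 3) = (6/9)(5/8)(3/7)(2/6)(4/5) = 1/21; P(data | r = 4) = (5/9)(4/8)(4/7)(3/6)(3/5) = 1/21; P(data | r = 6) = (3/9)(2/8)(6/7)(5/6)(1/5) = 1/84; P(data | r = 7) = (2/9)(1/8)(7/7)(6/6)(0/5) = 0; P(data | r = 8) = (1/9)(0/8) = 0.
The prior-weighted likelihoods are 2/11 · 1/21 = 2/231, 1/11 · 1/21 = 1/231, 2/11 · 1/84 = 1/462, 3/11 · 0 = 0, 3/11 · 0 = 0; these sum to 1/66.
Therefore the posterior P(r = 6 | data) = (1/462) / (1/66) = 1/7.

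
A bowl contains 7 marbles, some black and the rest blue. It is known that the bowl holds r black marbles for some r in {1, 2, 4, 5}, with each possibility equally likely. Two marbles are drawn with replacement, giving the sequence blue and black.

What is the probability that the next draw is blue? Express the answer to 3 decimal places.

Compute the likelihood of the observed sequence for each case: P(data | r = 1) = (6/7)(1/7) = 6/49; P(data | r = 2) = (5/7)(2/7) = 10/49; P(data | r = 4) = (3/7)(4/7) = 12/49; P(data | r = 5) = (2/7)(5/7) = 10/49.
The prior-weighted likelihoods are 1/4 · 6/49 = 3/98, 1/4 · 10/49 = 5/98, 1/4 · 12/49 = 3/49, 1/4 · 10/49 = 5/98; with total 19/98.
The posterior is then P(r = 1 | data) = 3/19, P(r = 2 | data) = 5/19, P(r = 4 | data) = 6/19, P(r = 5 | data) = 5/19.
The predictive probability is P(blue next | data) = (6/7)(3/19) + (5/7)(5/19) + (3/7)(6/19) + (2/7)(5/19) = 71/133.

0.534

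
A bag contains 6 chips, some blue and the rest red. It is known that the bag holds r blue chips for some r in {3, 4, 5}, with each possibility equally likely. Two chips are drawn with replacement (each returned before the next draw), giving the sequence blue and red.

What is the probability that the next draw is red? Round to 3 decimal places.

0.364

Under each hypothesis, the probability of the observed sequence is: P(data | r = 3) = (3/6)(3/6) = 1/4; P(data | r = 4) = (4/6)(2/6) = 2/9; P(data | r = 5) = (5/6)(1/6) = 5/36.
Weighting by the prior gives 1/3 · 1/4 = 1/12, 1/3 · 2/9 = 2/27, 1/3 · 5/36 = 5/108; these sum to 11/54.
Dividing through by the total gives posterior P(r = 3 | data) = 9/22, P(r = 4 | data) = 4/11, P(r = 5 | data) = 5/22.
So P(red next | data) = Σ P(red next | H) P(H | data) = (1/2)(9/22) + (1/3)(4/11) + (1/6)(5/22) = 4/11.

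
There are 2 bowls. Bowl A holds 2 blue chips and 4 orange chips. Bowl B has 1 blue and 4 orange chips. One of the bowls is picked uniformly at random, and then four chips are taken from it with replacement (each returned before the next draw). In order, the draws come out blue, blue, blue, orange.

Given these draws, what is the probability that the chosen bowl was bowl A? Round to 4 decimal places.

Under each hypothesis, the probability of the observed sequence is: P(data | bowl A) = (2/6)(2/6)(2/6)(4/6) = 0.024691; P(data | bowl B) = (1/5)(1/5)(1/5)(4/5) = 0.0064.
Weighting by the prior gives 1/2 · 0.024691 = 0.012346, 1/2 · 0.0064 = 0.0032; these sum to 0.015546.
Hence P(bowl A | data) = (0.012346) / (0.015546) = 0.79416.

0.7942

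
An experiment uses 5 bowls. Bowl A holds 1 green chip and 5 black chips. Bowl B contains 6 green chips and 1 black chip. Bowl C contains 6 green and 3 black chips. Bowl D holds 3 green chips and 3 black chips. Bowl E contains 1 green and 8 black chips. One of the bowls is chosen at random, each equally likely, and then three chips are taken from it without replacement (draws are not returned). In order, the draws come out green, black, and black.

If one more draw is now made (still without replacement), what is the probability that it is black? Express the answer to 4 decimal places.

Under each hypothesis, the probability of the observed sequence is: P(data | bowl A) = (1/6)(5/5)(4/4) = 0.16667; P(data | bowl B) = (6/7)(1/6)(0/5) = 0; P(data | bowl C) = (6/9)(3/8)(2/7) = 0.071429; P(data | bowl D) = (3/6)(3/5)(2/4) = 0.15; P(data | bowl E) = (1/9)(8/8)(7/7) = 0.11111.
The prior-weighted likelihoods are 1/5 · 0.16667 = 0.033333, 1/5 · 0 = 0, 1/5 · 0.071429 = 0.014286, 1/5 · 0.15 = 0.03, 1/5 · 0.11111 = 0.022222; with total 0.099841.
The posterior is then P(bowl A | data) = 0.33386, P(bowl B | data) = 0, P(bowl C | data) = 0.14308, P(bowl D | data) = 0.30048, P(bowl E | data) = 0.22258.
The predictive probability is P(black next | data) = (1)(0.33386) + (1/6)(0.14308) + (1/3)(0.30048) + (1)(0.22258) = 0.68045.

0.6804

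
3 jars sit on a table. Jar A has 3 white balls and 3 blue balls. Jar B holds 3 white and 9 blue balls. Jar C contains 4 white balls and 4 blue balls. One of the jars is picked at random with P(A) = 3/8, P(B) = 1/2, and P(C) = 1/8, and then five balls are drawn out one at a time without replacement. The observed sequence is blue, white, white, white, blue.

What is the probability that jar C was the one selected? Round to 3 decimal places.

0.203

Under each hypothesis, the probability of the observed sequence is: P(data | jar A) = (3/6)(3/5)(2/4)(1/3)(2/2) = 0.05; P(data | jar B) = (9/12)(3/11)(2/10)(1/9)(8/8) = 0.0045455; P(data | jar C) = (4/8)(4/7)(3/6)(2/5)(3/4) = 0.042857.
The prior-weighted likelihoods are 3/8 · 0.05 = 0.01875, 1/2 · 0.0045455 = 0.0022727, 1/8 · 0.042857 = 0.0053571; with total 0.02638.
Hence P(jar C | data) = (0.0053571) / (0.02638) = 0.20308.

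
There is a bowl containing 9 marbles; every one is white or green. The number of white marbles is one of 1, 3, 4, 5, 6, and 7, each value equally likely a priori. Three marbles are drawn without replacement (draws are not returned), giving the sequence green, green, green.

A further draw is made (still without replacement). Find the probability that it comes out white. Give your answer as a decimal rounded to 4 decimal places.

The likelihood of the observed sequence under each hypothesis: P(data | r = 1) = (8/9)(7/8)(6/7) = 2/3; P(data | r = 3) = (6/9)(5/8)(4/7) = 5/21; P(data | r = 4) = (5/9)(4/8)(3/7) = 5/42; P(data | r = 5) = (4/9)(3/8)(2/7) = 1/21; P(data | r = 6) = (3/9)(2/8)(1/7) = 1/84; P(data | r = 7) = (2/9)(1/8)(0/7) = 0.
Multiplying each by its prior: 1/6 · 2/3 = 1/9, 1/6 · 5/21 = 5/126, 1/6 · 5/42 = 5/252, 1/6 · 1/21 = 1/126, 1/6 · 1/84 = 1/504, 1/6 · 0 = 0; with total 13/72.
Dividing through by the total gives posterior P(r = 1 | data) = 8/13, P(r = 3 | data) = 20/91, P(r = 4 | data) = 10/91, P(r = 5 | data) = 4/91, P(r = 6 | data) = 1/91, P(r = 7 | data) = 0.
So P(white next | data) = Σ P(white next | H) P(H | data) = (1/6)(8/13) + (1/2)(20/91) + (2/3)(10/91) + (5/6)(4/91) + (1)(1/91) = 1/3.

0.3333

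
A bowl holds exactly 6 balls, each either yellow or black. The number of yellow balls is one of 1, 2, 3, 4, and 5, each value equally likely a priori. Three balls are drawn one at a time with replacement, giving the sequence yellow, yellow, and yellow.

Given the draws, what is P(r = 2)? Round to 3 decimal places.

0.036

The likelihood of the observed sequence under each hypothesis: P(data | r = 1) = (1/6)(1/6)(1/6) = 0.0046296; P(data | r = 2) = (2/6)(2/6)(2/6) = 0.037037; P(data | r = 3) = (3/6)(3/6)(3/6) = 0.125; P(data | r = 4) = (4/6)(4/6)(4/6) = 0.2963; P(data | r = 5) = (5/6)(5/6)(5/6) = 0.5787.
The prior-weighted likelihoods are 1/5 · 0.0046296 = 0.00092593, 1/5 · 0.037037 = 0.0074074, 1/5 · 0.125 = 0.025, 1/5 · 0.2963 = 0.059259, 1/5 · 0.5787 = 0.11574; summing to 0.20833.
Therefore the posterior P(r = 2 | data) = (0.0074074) / (0.20833) = 0.035556.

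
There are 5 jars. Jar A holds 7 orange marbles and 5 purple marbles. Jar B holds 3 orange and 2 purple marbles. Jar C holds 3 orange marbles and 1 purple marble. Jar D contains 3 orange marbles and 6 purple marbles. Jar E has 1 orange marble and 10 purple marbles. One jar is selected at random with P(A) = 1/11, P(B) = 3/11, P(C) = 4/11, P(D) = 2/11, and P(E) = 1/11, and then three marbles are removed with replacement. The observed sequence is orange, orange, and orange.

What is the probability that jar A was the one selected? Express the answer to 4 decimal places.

0.0761

The likelihood of the observed sequence under each hypothesis: P(data | jar A) = (7/12)(7/12)(7/12) = 0.1985; P(data | jar B) = (3/5)(3/5)(3/5) = 0.216; P(data | jar C) = (3/4)(3/4)(3/4) = 0.42188; P(data | jar D) = (3/9)(3/9)(3/9) = 0.037037; P(data | jar E) = (1/11)(1/11)(1/11) = 0.00075131.
Weighting by the prior gives 1/11 · 0.1985 = 0.018045, 3/11 · 0.216 = 0.058909, 4/11 · 0.42188 = 0.15341, 2/11 · 0.037037 = 0.006734, 1/11 · 0.00075131 = 6.8301e-05; these sum to 0.23717.
By Bayes' rule, P(jar A | data) = (0.018045) / (0.23717) = 0.076086.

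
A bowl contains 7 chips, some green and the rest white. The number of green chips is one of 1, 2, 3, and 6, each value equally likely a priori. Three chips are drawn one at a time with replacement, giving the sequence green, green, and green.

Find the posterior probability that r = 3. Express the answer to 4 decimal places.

The likelihood of the observed sequence under each hypothesis: P(data | r = 1) = (1/7)(1/7)(1/7) = 0.0029155; P(data | r = 2) = (2/7)(2/7)(2/7) = 0.023324; P(data | r = 3) = (3/7)(3/7)(3/7) = 0.078717; P(data | r = 6) = (6/7)(6/7)(6/7) = 0.62974.
Weighting by the prior gives 1/4 · 0.0029155 = 0.00072886, 1/4 · 0.023324 = 0.0058309, 1/4 · 0.078717 = 0.019679, 1/4 · 0.62974 = 0.15743; these sum to 0.18367.
By Bayes' rule, P(r = 3 | data) = (0.019679) / (0.18367) = 0.10714.

0.1071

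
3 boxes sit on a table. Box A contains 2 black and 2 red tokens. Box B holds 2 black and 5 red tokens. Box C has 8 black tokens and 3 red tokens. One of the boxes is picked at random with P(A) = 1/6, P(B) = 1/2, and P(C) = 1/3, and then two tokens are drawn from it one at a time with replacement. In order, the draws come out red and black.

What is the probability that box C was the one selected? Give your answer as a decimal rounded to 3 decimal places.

Compute the likelihood of the observed sequence for each case: P(data | box A) = (2/4)(2/4) = 0.25; P(data | box B) = (5/7)(2/7) = 0.20408; P(data | box C) = (3/11)(8/11) = 0.19835.
The prior-weighted likelihoods are 1/6 · 0.25 = 0.041667, 1/2 · 0.20408 = 0.10204, 1/3 · 0.19835 = 0.066116; with total 0.20982.
Hence P(box C | data) = (0.066116) / (0.20982) = 0.3151.

0.315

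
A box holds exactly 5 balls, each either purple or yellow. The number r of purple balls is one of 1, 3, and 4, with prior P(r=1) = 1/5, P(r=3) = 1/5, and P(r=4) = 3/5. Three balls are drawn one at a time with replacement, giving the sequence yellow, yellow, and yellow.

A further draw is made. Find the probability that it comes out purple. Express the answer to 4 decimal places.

0.2667

For each hypothesis, P(data | H) works out to: P(data | r = 1) = (4/5)(4/5)(4/5) = 64/125; P(data | r = 3) = (2/5)(2/5)(2/5) = 8/125; P(data | r = 4) = (1/5)(1/5)(1/5) = 1/125.
The prior-weighted likelihoods are 1/5 · 64/125 = 64/625, 1/5 · 8/125 = 8/625, 3/5 · 1/125 = 3/625; summing to 3/25.
Normalising, the posterior is P(r = 1 | data) = 64/75, P(r = 3 | data) = 8/75, P(r = 4 | data) = 1/25.
So P(purple next | data) = Σ P(purple next | H) P(H | data) = (1/5)(64/75) + (3/5)(8/75) + (4/5)(1/25) = 4/15.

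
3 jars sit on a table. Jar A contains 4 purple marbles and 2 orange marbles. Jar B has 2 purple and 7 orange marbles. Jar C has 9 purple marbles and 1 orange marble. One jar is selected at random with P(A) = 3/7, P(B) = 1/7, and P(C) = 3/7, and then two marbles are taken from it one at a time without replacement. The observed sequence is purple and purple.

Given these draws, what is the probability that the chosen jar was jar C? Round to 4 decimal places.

0.6616

Compute the likelihood of the observed sequence for each case: P(data | jar A) = (4/6)(3/5) = 0.4; P(data | jar B) = (2/9)(1/8) = 0.027778; P(data | jar C) = (9/10)(8/9) = 0.8.
Weighting by the prior gives 3/7 · 0.4 = 0.17143, 1/7 · 0.027778 = 0.0039683, 3/7 · 0.8 = 0.34286; summing to 0.51825.
So P(jar C | data) = (0.34286) / (0.51825) = 0.66156.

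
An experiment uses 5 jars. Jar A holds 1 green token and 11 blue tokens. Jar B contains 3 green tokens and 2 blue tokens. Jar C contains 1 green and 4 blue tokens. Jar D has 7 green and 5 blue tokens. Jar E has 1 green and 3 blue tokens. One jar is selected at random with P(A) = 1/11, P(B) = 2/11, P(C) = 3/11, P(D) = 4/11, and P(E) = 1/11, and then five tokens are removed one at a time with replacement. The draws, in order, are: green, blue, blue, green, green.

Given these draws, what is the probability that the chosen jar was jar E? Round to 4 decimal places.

0.0379

Compute the likelihood of the observed sequence for each case: P(data | jar A) = (1/12)(11/12)(11/12)(1/12)(1/12) = 0.00048627; P(data | jar B) = (3/5)(2/5)(2/5)(3/5)(3/5) = 0.03456; P(data | jar C) = (1/5)(4/5)(4/5)(1/5)(1/5) = 0.00512; P(data | jar D) = (7/12)(5/12)(5/12)(7/12)(7/12) = 0.034461; P(data | jar E) = (1/4)(3/4)(3/4)(1/4)(1/4) = 0.0087891.
Multiplying each by its prior: 1/11 · 0.00048627 = 4.4207e-05, 2/11 · 0.03456 = 0.0062836, 3/11 · 0.00512 = 0.0013964, 4/11 · 0.034461 = 0.012531, 1/11 · 0.0087891 = 0.00079901; summing to 0.021054.
By Bayes' rule, P(jar E | data) = (0.00079901) / (0.021054) = 0.037949.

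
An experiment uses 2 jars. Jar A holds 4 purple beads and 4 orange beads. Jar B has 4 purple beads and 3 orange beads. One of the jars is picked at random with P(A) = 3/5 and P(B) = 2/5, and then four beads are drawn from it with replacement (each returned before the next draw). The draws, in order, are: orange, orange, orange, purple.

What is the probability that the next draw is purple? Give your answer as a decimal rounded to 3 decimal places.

Compute the likelihood of the observed sequence for each case: P(data | jar A) = (4/8)(4/8)(4/8)(4/8) = 0.0625; P(data | jar B) = (3/7)(3/7)(3/7)(4/7) = 0.044981.
Weighting by the prior gives 3/5 · 0.0625 = 0.0375, 2/5 · 0.044981 = 0.017993; summing to 0.055493.
Normalising, the posterior is P(jar A | data) = 0.67577, P(jar B | data) = 0.32423.
So P(purple next | data) = Σ P(purple next | H) P(H | data) = (1/2)(0.67577) + (4/7)(0.32423) = 0.52316.

0.523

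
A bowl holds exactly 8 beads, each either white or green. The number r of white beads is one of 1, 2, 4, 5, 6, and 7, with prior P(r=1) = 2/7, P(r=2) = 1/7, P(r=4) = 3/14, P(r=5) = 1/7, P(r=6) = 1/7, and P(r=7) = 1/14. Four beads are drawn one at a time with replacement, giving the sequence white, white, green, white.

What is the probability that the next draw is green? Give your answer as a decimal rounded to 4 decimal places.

Under each hypothesis, the probability of the observed sequence is: P(data | r = 1) = (1/8)(1/8)(7/8)(1/8) = 0.001709; P(data | r = 2) = (2/8)(2/8)(6/8)(2/8) = 0.011719; P(data | r = 4) = (4/8)(4/8)(4/8)(4/8) = 0.0625; P(data | r = 5) = (5/8)(5/8)(3/8)(5/8) = 0.091553; P(data | r = 6) = (6/8)(6/8)(2/8)(6/8) = 0.10547; P(data | r = 7) = (7/8)(7/8)(1/8)(7/8) = 0.08374.
Multiplying each by its prior: 2/7 · 0.001709 = 0.00048828, 1/7 · 0.011719 = 0.0016741, 3/14 · 0.0625 = 0.013393, 1/7 · 0.091553 = 0.013079, 1/7 · 0.10547 = 0.015067, 1/14 · 0.08374 = 0.0059814; summing to 0.049683.
The posterior is then P(r = 1 | data) = 0.009828, P(r = 2 | data) = 0.033696, P(r = 4 | data) = 0.26957, P(r = 5 | data) = 0.26325, P(r = 6 | data) = 0.30326, P(r = 7 | data) = 0.12039.
Averaging over the posterior, P(green next | data) = (7/8)(0.009828) + (3/4)(0.033696) + (1/2)(0.26957) + (3/8)(0.26325) + (1/4)(0.30326) + (1/8)(0.12039) = 0.35824.

0.3582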